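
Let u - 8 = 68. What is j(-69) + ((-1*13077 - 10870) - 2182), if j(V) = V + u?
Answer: -26122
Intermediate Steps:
u = 76 (u = 8 + 68 = 76)
j(V) = 76 + V (j(V) = V + 76 = 76 + V)
j(-69) + ((-1*13077 - 10870) - 2182) = (76 - 69) + ((-1*13077 - 10870) - 2182) = 7 + ((-13077 - 10870) - 2182) = 7 + (-23947 - 2182) = 7 - 26129 = -26122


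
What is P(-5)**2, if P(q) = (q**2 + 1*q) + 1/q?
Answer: 9801/25 ≈ 392.04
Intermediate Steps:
P(q) = q + 1/q + q**2 (P(q) = (q**2 + q) + 1/q = (q + q**2) + 1/q = q + 1/q + q**2)
P(-5)**2 = (-5 + 1/(-5) + (-5)**2)**2 = (-5 - 1/5 + 25)**2 = (99/5)**2 = 9801/25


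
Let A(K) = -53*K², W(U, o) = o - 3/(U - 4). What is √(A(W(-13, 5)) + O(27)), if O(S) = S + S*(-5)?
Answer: 2*I*√110411/17 ≈ 39.092*I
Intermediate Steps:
O(S) = -4*S (O(S) = S - 5*S = -4*S)
W(U, o) = o - 3/(-4 + U)
√(A(W(-13, 5)) + O(27)) = √(-53*(-3 - 4*5 - 13*5)²/(-4 - 13)² - 4*27) = √(-53*(-3 - 20 - 65)²/289 - 108) = √(-53*(-1/17*(-88))² - 108) = √(-53*(88/17)² - 108) = √(-53*7744/289 - 108) = √(-410432/289 - 108) = √(-441644/289) = 2*I*√110411/17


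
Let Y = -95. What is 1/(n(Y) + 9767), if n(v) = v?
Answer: 1/9672 ≈ 0.00010339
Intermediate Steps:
1/(n(Y) + 9767) = 1/(-95 + 9767) = 1/9672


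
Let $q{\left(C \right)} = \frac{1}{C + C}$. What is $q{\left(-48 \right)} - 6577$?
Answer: $- \frac{631393}{96} \approx -6577.0$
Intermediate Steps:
$q{\left(C \right)} = \frac{1}{2 C}$
$q{\left(-48 \right)} - 6577 = \frac{1}{2 \left(-48\right)} - 6577 = \frac{1}{2} \left(- \frac{1}{48}\right) - 6577 = - \frac{1}{96} - 6577 = - \frac{631393}{96}$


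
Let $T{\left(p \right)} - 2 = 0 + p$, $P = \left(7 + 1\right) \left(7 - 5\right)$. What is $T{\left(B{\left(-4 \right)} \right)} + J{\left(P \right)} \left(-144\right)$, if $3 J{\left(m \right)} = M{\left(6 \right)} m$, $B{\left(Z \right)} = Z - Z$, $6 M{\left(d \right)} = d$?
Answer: $-766$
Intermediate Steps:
$M{\left(d \right)} = \frac{d}{6}$
$B{\left(Z \right)} = 0$
$P = 16$ ($P = 8 \cdot 2 = 16$)
$T{\left(p \right)} = 2 + p$ ($T{\left(p \right)} = 2 + \left(0 + p\right) = 2 + p$)
$J{\left(m \right)} = \frac{m}{3}$ ($J{\left(m \right)} = \frac{\frac{1}{6} \cdot 6 m}{3} = \frac{1 m}{3} = \frac{m}{3}$)
$T{\left(B{\left(-4 \right)} \right)} + J{\left(P \right)} \left(-144\right) = \left(2 + 0\right) + \frac{1}{3} \cdot 16 \left(-144\right) = 2 + \frac{16}{3} \left(-144\right) = 2 - 768 = -766$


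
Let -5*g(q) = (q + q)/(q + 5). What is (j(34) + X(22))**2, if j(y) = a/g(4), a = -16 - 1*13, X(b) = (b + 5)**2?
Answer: 50936769/64 ≈ 7.9589e+5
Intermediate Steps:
X(b) = (5 + b)**2
g(q) = -2*q/(5*(5 + q)) (g(q) = -(q + q)/(5*(q + 5)) = -2*q/(5*(5 + q)))
a = -29 (a = -16 - 13 = -29)
j(y) = 1305/8 (j(y) = -29/((-2*4/(25 + 5*4))) = -29/((-2*4/(25 + 20))) = -29/((-2*4/45)) = -29/((-2*4*1/45)) = -29/(-8/45) = -29*(-45/8) = 1305/8)
(j(34) + X(22))**2 = (1305/8 + (5 + 22)**2)**2 = (1305/8 + 27**2)**2 = (1305/8 + 729)**2 = (7137/8)**2 = 50936769/64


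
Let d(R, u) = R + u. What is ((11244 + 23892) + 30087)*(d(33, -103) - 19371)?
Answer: -1268000343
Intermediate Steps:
((11244 + 23892) + 30087)*(d(33, -103) - 19371) = ((11244 + 23892) + 30087)*((33 - 103) - 19371) = (35136 + 30087)*(-70 - 19371) = 65223*(-19441) = -1268000343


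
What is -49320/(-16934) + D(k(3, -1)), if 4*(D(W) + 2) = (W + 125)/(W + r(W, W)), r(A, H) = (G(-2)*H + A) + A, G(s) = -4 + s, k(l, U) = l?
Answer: -201410/76203 ≈ -2.6431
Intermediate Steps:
r(A, H) = -6*H + 2*A (r(A, H) = ((-4 - 2)*H + A) + A = (-6*H + A) + A = (A - 6*H) + A = -6*H + 2*A)
D(W) = -2 - (125 + W)/(12*W) (D(W) = -2 + ((W + 125)/(W + (-6*W + 2*W)))/4 = -2 + ((125 + W)/(W - 4*W))/4 = -2 + ((125 + W)/((-3*W)))/4 = -2 + ((125 + W)*(-1/(3*W)))/4 = -2 + (-(125 + W)/(3*W))/4 = -2 - (125 + W)/(12*W))
-49320/(-16934) + D(k(3, -1)) = -49320/(-16934) + (25/12)*(-5 - 1*3)/3 = -49320*(-1/16934) + (25/12)*(1/3)*(-5 - 3) = 24660/8467 + (25/12)*(1/3)*(-8) = 24660/8467 - 50/9 = -201410/76203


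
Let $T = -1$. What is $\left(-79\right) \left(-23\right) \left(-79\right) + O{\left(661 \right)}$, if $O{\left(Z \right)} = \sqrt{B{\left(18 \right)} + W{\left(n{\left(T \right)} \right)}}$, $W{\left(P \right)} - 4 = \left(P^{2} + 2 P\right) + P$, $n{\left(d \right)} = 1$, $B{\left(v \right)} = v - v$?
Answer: $-143543 + 2 \sqrt{2} \approx -1.4354 \cdot 10^{5}$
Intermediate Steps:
$B{\left(v \right)} = 0$
$W{\left(P \right)} = 4 + P^{2} + 3 P$ ($W{\left(P \right)} = 4 + \left(\left(P^{2} + 2 P\right) + P\right) = 4 + \left(P^{2} + 3 P\right) = 4 + P^{2} + 3 P$)
$O{\left(Z \right)} = 2 \sqrt{2}$ ($O{\left(Z \right)} = \sqrt{0 + \left(4 + 1^{2} + 3 \cdot 1\right)} = \sqrt{0 + \left(4 + 1 + 3\right)} = \sqrt{0 + 8} = \sqrt{8} = 2 \sqrt{2}$)
$\left(-79\right) \left(-23\right) \left(-79\right) + O{\left(661 \right)} = \left(-79\right) \left(-23\right) \left(-79\right) + 2 \sqrt{2} = 1817 \left(-79\right) + 2 \sqrt{2} = -143543 + 2 \sqrt{2}$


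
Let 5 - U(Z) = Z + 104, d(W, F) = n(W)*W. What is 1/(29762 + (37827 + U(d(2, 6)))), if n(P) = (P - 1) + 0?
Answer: 1/67488 ≈ 1.4817e-5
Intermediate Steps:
n(P) = -1 + P (n(P) = (-1 + P) + 0 = -1 + P)
d(W, F) = W*(-1 + W) (d(W, F) = (-1 + W)*W = W*(-1 + W))
U(Z) = -99 - Z (U(Z) = 5 - (Z + 104) = 5 - (104 + Z) = 5 + (-104 - Z) = -99 - Z)
1/(29762 + (37827 + U(d(2, 6)))) = 1/(29762 + (37827 + (-99 - 2*(-1 + 2)))) = 1/(29762 + (37827 + (-99 - 2))) = 1/(29762 + (37827 - 101)) = 1/(29762 + 37726) = 1/67488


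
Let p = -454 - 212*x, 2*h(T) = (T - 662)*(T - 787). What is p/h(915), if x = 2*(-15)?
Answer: 2953/8096 ≈ 0.36475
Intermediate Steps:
x = -30
h(T) = (-787 + T)*(-662 + T)/2 (h(T) = ((T - 662)*(T - 787))/2 = ((-662 + T)*(-787 + T))/2 = ((-787 + T)*(-662 + T))/2 = (-787 + T)*(-662 + T)/2)
p = 5906 (p = -454 - 212*(-30) = -454 + 6360 = 5906)
p/h(915) = 5906/(260497 + (1/2)*915**2 - 1449/2*915) = 5906/(260497 + (1/2)*837225 - 1325835/2) = 5906/(260497 + 837225/2 - 1325835/2) = 5906/16192 = 5906*(1/16192) = 2953/8096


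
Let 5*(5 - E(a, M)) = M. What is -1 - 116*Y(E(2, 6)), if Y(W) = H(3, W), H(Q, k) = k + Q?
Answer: -3949/5 ≈ -789.80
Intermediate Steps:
H(Q, k) = Q + k
E(a, M) = 5 - M/5
Y(W) = 3 + W
-1 - 116*Y(E(2, 6)) = -1 - 116*(3 + (5 - ⅕*6)) = -1 - 116*(3 + (5 - 6/5)) = -1 - 116*(3 + 19/5) = -1 - 116*34/5 = -1 - 3944/5 = -3949/5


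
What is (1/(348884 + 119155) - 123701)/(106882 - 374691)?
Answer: 57896892338/125345056551 ≈ 0.46190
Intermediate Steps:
(1/(348884 + 119155) - 123701)/(106882 - 374691) = (1/468039 - 123701)/(-267809) = (1/468039 - 123701)*(-1/267809) = -57896892338/468039*(-1/267809) = 57896892338/125345056551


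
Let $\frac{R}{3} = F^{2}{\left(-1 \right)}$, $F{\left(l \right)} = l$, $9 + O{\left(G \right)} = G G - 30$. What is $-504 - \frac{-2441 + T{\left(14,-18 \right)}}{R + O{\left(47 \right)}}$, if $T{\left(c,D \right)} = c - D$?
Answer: $- \frac{1092783}{2173} \approx -502.89$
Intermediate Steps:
$O{\left(G \right)} = -39 + G^{2}$ ($O{\left(G \right)} = -9 + \left(G G - 30\right) = -9 + \left(G^{2} - 30\right) = -9 + \left(-30 + G^{2}\right) = -39 + G^{2}$)
$R = 3$ ($R = 3 \left(-1\right)^{2} = 3 \cdot 1 = 3$)
$-504 - \frac{-2441 + T{\left(14,-18 \right)}}{R + O{\left(47 \right)}} = -504 - \frac{-2441 + \left(14 - -18\right)}{3 - \left(39 - 47^{2}\right)} = -504 - \frac{-2441 + \left(14 + 18\right)}{3 + \left(-39 + 2209\right)} = -504 - \frac{-2441 + 32}{3 + 2170} = -504 - - \frac{2409}{2173} = -504 + \frac{2409}{2173} = - \frac{1092783}{2173}$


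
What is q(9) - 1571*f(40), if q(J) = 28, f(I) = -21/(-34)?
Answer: -32039/34 ≈ -942.32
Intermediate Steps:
f(I) = 21/34 (f(I) = -21*(-1/34) = 21/34)
q(9) - 1571*f(40) = 28 - 1571*21/34 = 28 - 32991/34 = -32039/34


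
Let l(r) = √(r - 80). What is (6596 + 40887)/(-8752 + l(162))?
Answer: -207785608/38298711 - 47483*√82/76597422 ≈ -5.4310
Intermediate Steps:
l(r) = √(-80 + r)
(6596 + 40887)/(-8752 + l(162)) = (6596 + 40887)/(-8752 + √(-80 + 162)) = 47483/(-8752 + √82)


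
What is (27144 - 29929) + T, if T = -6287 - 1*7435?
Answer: -16507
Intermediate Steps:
T = -13722 (T = -6287 - 7435 = -13722)
(27144 - 29929) + T = (27144 - 29929) - 13722 = -2785 - 13722 = -16507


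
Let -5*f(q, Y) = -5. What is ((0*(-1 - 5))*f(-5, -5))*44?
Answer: 0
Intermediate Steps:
f(q, Y) = 1 (f(q, Y) = -⅕*(-5) = 1)
((0*(-1 - 5))*f(-5, -5))*44 = ((0*(-1 - 5))*1)*44 = ((0*(-6))*1)*44 = (0*1)*44 = 0*44 = 0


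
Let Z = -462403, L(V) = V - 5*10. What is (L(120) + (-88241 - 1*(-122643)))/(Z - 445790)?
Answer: -34472/908193 ≈ -0.037957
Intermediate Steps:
L(V) = -50 + V (L(V) = V - 50 = -50 + V)
(L(120) + (-88241 - 1*(-122643)))/(Z - 445790) = ((-50 + 120) + (-88241 - 1*(-122643)))/(-462403 - 445790) = (70 + (-88241 + 122643))/(-908193) = (70 + 34402)*(-1/908193) = 34472*(-1/908193) = -34472/908193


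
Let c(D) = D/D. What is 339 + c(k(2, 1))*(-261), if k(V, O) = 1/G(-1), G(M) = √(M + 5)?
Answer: 78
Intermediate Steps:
G(M) = √(5 + M)
k(V, O) = ½ (k(V, O) = 1/(√(5 - 1)) = 1/(√4) = 1/2 = ½)
c(D) = 1
339 + c(k(2, 1))*(-261) = 339 + 1*(-261) = 339 - 261 = 78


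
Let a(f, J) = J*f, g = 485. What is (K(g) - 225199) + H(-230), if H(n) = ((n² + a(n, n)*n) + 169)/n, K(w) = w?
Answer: -39570289/230 ≈ -1.7204e+5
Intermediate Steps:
H(n) = (169 + n² + n³)/n (H(n) = ((n² + (n*n)*n) + 169)/n = ((n² + n²*n) + 169)/n = ((n² + n³) + 169)/n = (169 + n² + n³)/n)
(K(g) - 225199) + H(-230) = (485 - 225199) + (-230 + (-230)² + 169/(-230)) = -224714 + (-230 + 52900 + 169*(-1/230)) = -224714 + (-230 + 52900 - 169/230) = -224714 + 12113931/230 = -39570289/230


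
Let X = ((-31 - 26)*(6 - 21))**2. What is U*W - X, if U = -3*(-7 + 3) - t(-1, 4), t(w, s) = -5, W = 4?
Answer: -730957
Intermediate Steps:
X = 731025 (X = (-57*(-15))**2 = 855**2 = 731025)
U = 17 (U = -3*(-7 + 3) - 1*(-5) = -3*(-4) + 5 = 12 + 5 = 17)
U*W - X = 17*4 - 1*731025 = 68 - 731025 = -730957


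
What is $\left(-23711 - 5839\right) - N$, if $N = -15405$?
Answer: $-14145$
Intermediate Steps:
$\left(-23711 - 5839\right) - N = \left(-23711 - 5839\right) - -15405 = -29550 + 15405 = -14145$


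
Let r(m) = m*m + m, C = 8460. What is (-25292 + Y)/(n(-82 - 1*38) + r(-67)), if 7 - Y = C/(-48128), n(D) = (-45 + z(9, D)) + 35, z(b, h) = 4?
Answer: -6472915/1130496 ≈ -5.7257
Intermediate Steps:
n(D) = -6 (n(D) = (-45 + 4) + 35 = -41 + 35 = -6)
Y = 1837/256 (Y = 7 - 8460/(-48128) = 7 - 8460*(-1)/48128 = 7 - 1*(-45/256) = 7 + 45/256 = 1837/256 ≈ 7.1758)
r(m) = m + m² (r(m) = m² + m = m + m²)
(-25292 + Y)/(n(-82 - 1*38) + r(-67)) = (-25292 + 1837/256)/(-6 - 67*(1 - 67)) = -6472915/(256*(-6 - 67*(-66))) = -6472915/(256*(-6 + 4422)) = -6472915/256/4416 = -6472915/256*1/4416 = -6472915/1130496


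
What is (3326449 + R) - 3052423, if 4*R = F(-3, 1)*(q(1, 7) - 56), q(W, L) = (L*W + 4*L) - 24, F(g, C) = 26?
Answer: 547467/2 ≈ 2.7373e+5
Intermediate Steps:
q(W, L) = -24 + 4*L + L*W (q(W, L) = (4*L + L*W) - 24 = -24 + 4*L + L*W)
R = -585/2 (R = (26*((-24 + 4*7 + 7*1) - 56))/4 = (26*((-24 + 28 + 7) - 56))/4 = (26*(11 - 56))/4 = (26*(-45))/4 = (1/4)*(-1170) = -585/2 ≈ -292.50)
(3326449 + R) - 3052423 = (3326449 - 585/2) - 3052423 = 6652313/2 - 3052423 = 547467/2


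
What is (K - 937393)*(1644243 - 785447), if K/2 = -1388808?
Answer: -3190434869164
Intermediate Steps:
K = -2777616 (K = 2*(-1388808) = -2777616)
(K - 937393)*(1644243 - 785447) = (-2777616 - 937393)*(1644243 - 785447) = -3715009*858796 = -3190434869164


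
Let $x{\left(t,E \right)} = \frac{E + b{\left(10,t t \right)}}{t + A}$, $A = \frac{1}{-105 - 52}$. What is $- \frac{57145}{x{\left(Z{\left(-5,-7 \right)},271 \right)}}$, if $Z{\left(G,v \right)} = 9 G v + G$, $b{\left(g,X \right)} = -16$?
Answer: $- \frac{185412667}{2669} \approx -69469.0$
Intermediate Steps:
$A = - \frac{1}{157}$ ($A = \frac{1}{-157} = - \frac{1}{157} \approx -0.0063694$)
$Z{\left(G,v \right)} = G + 9 G v$ ($Z{\left(G,v \right)} = 9 G v + G = G + 9 G v$)
$x{\left(t,E \right)} = \frac{-16 + E}{- \frac{1}{157} + t}$ ($x{\left(t,E \right)} = \frac{E - 16}{t - \frac{1}{157}} = \frac{-16 + E}{- \frac{1}{157} + t}$)
$- \frac{57145}{x{\left(Z{\left(-5,-7 \right)},271 \right)}} = - \frac{57145}{157 \frac{1}{-1 + 157 \left(- 5 \left(1 + 9 \left(-7\right)\right)\right)} \left(-16 + 271\right)} = - \frac{57145}{157 \frac{1}{-1 + 157 \left(- 5 \left(1 - 63\right)\right)} 255} = - \frac{57145}{157 \frac{1}{-1 + 157 \left(\left(-5\right) \left(-62\right)\right)} 255} = - \frac{57145}{157 \frac{1}{-1 + 157 \cdot 310} \cdot 255} = - \frac{57145}{157 \frac{1}{-1 + 48670} \cdot 255} = - \frac{57145}{157 \cdot \frac{1}{48669} \cdot 255} = - \frac{57145}{\frac{13345}{16223}} = \left(-57145\right) \frac{16223}{13345} = - \frac{185412667}{2669}$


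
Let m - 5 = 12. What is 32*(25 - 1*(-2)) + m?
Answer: 881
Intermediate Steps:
m = 17 (m = 5 + 12 = 17)
32*(25 - 1*(-2)) + m = 32*(25 - 1*(-2)) + 17 = 32*(25 + 2) + 17 = 32*27 + 17 = 864 + 17 = 881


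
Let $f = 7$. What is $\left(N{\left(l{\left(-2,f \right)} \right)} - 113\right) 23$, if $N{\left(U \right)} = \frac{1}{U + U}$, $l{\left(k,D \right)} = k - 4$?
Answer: $- \frac{31211}{12} \approx -2600.9$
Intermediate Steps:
$l{\left(k,D \right)} = -4 + k$
$N{\left(U \right)} = \frac{1}{2 U}$
$\left(N{\left(l{\left(-2,f \right)} \right)} - 113\right) 23 = \left(\frac{1}{2 \left(-4 - 2\right)} - 113\right) 23 = \left(\frac{1}{2 \left(-6\right)} - 113\right) 23 = \left(\frac{1}{2} \left(- \frac{1}{6}\right) - 113\right) 23 = \left(- \frac{1}{12} - 113\right) 23 = \left(- \frac{1357}{12}\right) 23 = - \frac{31211}{12}$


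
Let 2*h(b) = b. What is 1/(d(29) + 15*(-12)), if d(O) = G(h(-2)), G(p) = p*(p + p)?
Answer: -1/178 ≈ -0.0056180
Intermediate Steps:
h(b) = b/2
G(p) = 2*p**2 (G(p) = p*(2*p) = 2*p**2)
d(O) = 2 (d(O) = 2*((1/2)*(-2))**2 = 2*(-1)**2 = 2*1 = 2)
1/(d(29) + 15*(-12)) = 1/(2 + 15*(-12)) = 1/(2 - 180) = 1/(-178) = -1/178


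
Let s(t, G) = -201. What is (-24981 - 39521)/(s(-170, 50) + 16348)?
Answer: -64502/16147 ≈ -3.9947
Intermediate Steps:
(-24981 - 39521)/(s(-170, 50) + 16348) = (-24981 - 39521)/(-201 + 16348) = -64502/16147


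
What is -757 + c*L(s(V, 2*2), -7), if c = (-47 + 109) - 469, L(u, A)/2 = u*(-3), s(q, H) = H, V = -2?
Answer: 9011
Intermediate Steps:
L(u, A) = -6*u (L(u, A) = 2*(u*(-3)) = 2*(-3*u) = -6*u)
c = -407 (c = 62 - 469 = -407)
-757 + c*L(s(V, 2*2), -7) = -757 - (-2442)*2*2 = -757 - (-2442)*4 = -757 - 407*(-24) = -757 + 9768 = 9011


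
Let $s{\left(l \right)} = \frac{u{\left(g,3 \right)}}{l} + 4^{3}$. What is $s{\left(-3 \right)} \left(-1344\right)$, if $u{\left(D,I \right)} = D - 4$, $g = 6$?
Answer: $-85120$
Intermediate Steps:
$u{\left(D,I \right)} = -4 + D$
$s{\left(l \right)} = 64 + \frac{2}{l}$ ($s{\left(l \right)} = \frac{-4 + 6}{l} + 4^{3} = \frac{2}{l} + 64 = 64 + \frac{2}{l}$)
$s{\left(-3 \right)} \left(-1344\right) = \left(64 + \frac{2}{-3}\right) \left(-1344\right) = \left(64 + 2 \left(- \frac{1}{3}\right)\right) \left(-1344\right) = \left(64 - \frac{2}{3}\right) \left(-1344\right) = \frac{190}{3} \left(-1344\right) = -85120$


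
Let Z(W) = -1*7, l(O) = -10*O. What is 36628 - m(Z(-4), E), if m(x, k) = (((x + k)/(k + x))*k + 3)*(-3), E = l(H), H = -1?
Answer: 36667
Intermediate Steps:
E = 10 (E = -10*(-1) = 10)
Z(W) = -7
m(x, k) = -9 - 3*k (m(x, k) = (((k + x)/(k + x))*k + 3)*(-3) = (1*k + 3)*(-3) = (k + 3)*(-3) = (3 + k)*(-3) = -9 - 3*k)
36628 - m(Z(-4), E) = 36628 - (-9 - 3*10) = 36628 - (-9 - 30) = 36628 - 1*(-39) = 36628 + 39 = 36667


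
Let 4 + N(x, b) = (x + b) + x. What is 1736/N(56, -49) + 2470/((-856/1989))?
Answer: -144185477/25252 ≈ -5709.9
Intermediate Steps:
N(x, b) = -4 + b + 2*x (N(x, b) = -4 + ((x + b) + x) = -4 + ((b + x) + x) = -4 + (b + 2*x) = -4 + b + 2*x)
1736/N(56, -49) + 2470/((-856/1989)) = 1736/(-4 - 49 + 2*56) + 2470/((-856/1989)) = 1736/(-4 - 49 + 112) + 2470/((-856*1/1989)) = 1736/59 + 2470/(-856/1989) = 1736*(1/59) + 2470*(-1989/856) = 1736/59 - 2456415/428 = -144185477/25252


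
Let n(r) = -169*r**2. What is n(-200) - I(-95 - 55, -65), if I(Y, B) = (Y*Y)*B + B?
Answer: -5297435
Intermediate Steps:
I(Y, B) = B + B*Y**2 (I(Y, B) = Y**2*B + B = B*Y**2 + B = B + B*Y**2)
n(-200) - I(-95 - 55, -65) = -169*(-200)**2 - (-65)*(1 + (-95 - 55)**2) = -169*40000 - (-65)*(1 + (-150)**2) = -6760000 - (-65)*(1 + 22500) = -6760000 - (-65)*22501 = -6760000 - 1*(-1462565) = -6760000 + 1462565 = -5297435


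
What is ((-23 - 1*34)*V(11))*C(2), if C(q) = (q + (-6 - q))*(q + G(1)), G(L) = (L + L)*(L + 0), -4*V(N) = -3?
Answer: 1026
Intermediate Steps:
V(N) = 3/4 (V(N) = -1/4*(-3) = 3/4)
G(L) = 2*L**2 (G(L) = (2*L)*L = 2*L**2)
C(q) = -12 - 6*q (C(q) = (q + (-6 - q))*(q + 2*1**2) = -6*(q + 2*1) = -6*(q + 2) = -6*(2 + q) = -12 - 6*q)
((-23 - 1*34)*V(11))*C(2) = ((-23 - 1*34)*(3/4))*(-12 - 6*2) = ((-23 - 34)*(3/4))*(-12 - 12) = -57*3/4*(-24) = -171/4*(-24) = 1026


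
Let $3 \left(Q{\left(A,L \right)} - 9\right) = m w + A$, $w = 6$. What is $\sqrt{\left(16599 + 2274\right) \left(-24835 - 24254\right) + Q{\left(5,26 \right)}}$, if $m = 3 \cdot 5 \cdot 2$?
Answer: $\frac{11 i \sqrt{68909997}}{3} \approx 30438.0 i$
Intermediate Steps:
$m = 30$ ($m = 15 \cdot 2 = 30$)
$Q{\left(A,L \right)} = 69 + \frac{A}{3}$ ($Q{\left(A,L \right)} = 9 + \frac{30 \cdot 6 + A}{3} = 9 + \frac{180 + A}{3} = 9 + \left(60 + \frac{A}{3}\right) = 69 + \frac{A}{3}$)
$\sqrt{\left(16599 + 2274\right) \left(-24835 - 24254\right) + Q{\left(5,26 \right)}} = \sqrt{\left(16599 + 2274\right) \left(-24835 - 24254\right) + \left(69 + \frac{1}{3} \cdot 5\right)} = \sqrt{18873 \left(-49089\right) + \left(69 + \frac{5}{3}\right)} = \sqrt{-926456697 + \frac{212}{3}} = \sqrt{- \frac{2779369879}{3}} = \frac{11 i \sqrt{68909997}}{3}$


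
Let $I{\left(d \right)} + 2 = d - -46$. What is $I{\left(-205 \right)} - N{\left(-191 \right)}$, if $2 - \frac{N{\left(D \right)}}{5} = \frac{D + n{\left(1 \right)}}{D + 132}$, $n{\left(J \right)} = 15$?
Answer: $- \frac{9209}{59} \approx -156.08$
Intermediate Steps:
$I{\left(d \right)} = 44 + d$ ($I{\left(d \right)} = -2 + \left(d - -46\right) = -2 + \left(d + 46\right) = -2 + \left(46 + d\right) = 44 + d$)
$N{\left(D \right)} = 10 - \frac{5 \left(15 + D\right)}{132 + D}$ ($N{\left(D \right)} = 10 - 5 \frac{D + 15}{D + 132} = 10 - 5 \frac{15 + D}{132 + D} = 10 - \frac{5 \left(15 + D\right)}{132 + D}$)
$I{\left(-205 \right)} - N{\left(-191 \right)} = \left(44 - 205\right) - \frac{5 \left(249 - 191\right)}{132 - 191} = -161 - 5 \frac{1}{-59} \cdot 58 = -161 - 5 \left(- \frac{1}{59}\right) 58 = -161 - - \frac{290}{59} = -161 + \frac{290}{59} = - \frac{9209}{59}$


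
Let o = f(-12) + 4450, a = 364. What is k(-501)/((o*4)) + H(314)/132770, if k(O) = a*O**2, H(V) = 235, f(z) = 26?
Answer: 101087090131/19809284 ≈ 5103.0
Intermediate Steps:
k(O) = 364*O**2
o = 4476 (o = 26 + 4450 = 4476)
k(-501)/((o*4)) + H(314)/132770 = (364*(-501)**2)/((4476*4)) + 235/132770 = (364*251001)/17904 + 235*(1/132770) = 91364364*(1/17904) + 47/26554 = 7613697/1492 + 47/26554 = 101087090131/19809284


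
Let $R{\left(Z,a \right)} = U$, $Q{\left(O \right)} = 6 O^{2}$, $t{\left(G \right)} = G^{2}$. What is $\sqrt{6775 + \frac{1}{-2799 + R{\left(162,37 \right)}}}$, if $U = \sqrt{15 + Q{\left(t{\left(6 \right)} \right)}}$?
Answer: $\frac{\sqrt{18963224 - 47425 \sqrt{159}}}{\sqrt{2799 - 7 \sqrt{159}}} \approx 82.31$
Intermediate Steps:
$U = 7 \sqrt{159}$ ($U = \sqrt{15 + 6 \left(6^{2}\right)^{2}} = \sqrt{15 + 6 \cdot 36^{2}} = \sqrt{15 + 6 \cdot 1296} = \sqrt{15 + 7776} = \sqrt{7791} = 7 \sqrt{159} \approx 88.267$)
$R{\left(Z,a \right)} = 7 \sqrt{159}$
$\sqrt{6775 + \frac{1}{-2799 + R{\left(162,37 \right)}}} = \sqrt{6775 + \frac{1}{-2799 + 7 \sqrt{159}}}$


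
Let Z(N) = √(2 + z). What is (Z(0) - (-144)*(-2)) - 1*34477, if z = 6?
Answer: -34765 + 2*√2 ≈ -34762.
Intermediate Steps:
Z(N) = 2*√2 (Z(N) = √(2 + 6) = √8 = 2*√2)
(Z(0) - (-144)*(-2)) - 1*34477 = (2*√2 - (-144)*(-2)) - 1*34477 = (2*√2 - 16*18) - 34477 = (2*√2 - 288) - 34477 = (-288 + 2*√2) - 34477 = -34765 + 2*√2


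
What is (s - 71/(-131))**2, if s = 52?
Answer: 47375689/17161 ≈ 2760.7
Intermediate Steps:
(s - 71/(-131))**2 = (52 - 71/(-131))**2 = (52 - 71*(-1/131))**2 = (52 + 71/131)**2 = (6883/131)**2 = 47375689/17161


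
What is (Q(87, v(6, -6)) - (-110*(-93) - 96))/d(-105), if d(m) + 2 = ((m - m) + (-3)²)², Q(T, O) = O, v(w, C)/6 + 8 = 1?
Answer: -10176/79 ≈ -128.81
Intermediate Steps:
v(w, C) = -42 (v(w, C) = -48 + 6*1 = -48 + 6 = -42)
d(m) = 79 (d(m) = -2 + ((m - m) + (-3)²)² = -2 + (0 + 9)² = -2 + 9² = -2 + 81 = 79)
(Q(87, v(6, -6)) - (-110*(-93) - 96))/d(-105) = (-42 - (-110*(-93) - 96))/79 = (-42 - (10230 - 96))*(1/79) = (-42 - 1*10134)*(1/79) = (-42 - 10134)*(1/79) = -10176*1/79 = -10176/79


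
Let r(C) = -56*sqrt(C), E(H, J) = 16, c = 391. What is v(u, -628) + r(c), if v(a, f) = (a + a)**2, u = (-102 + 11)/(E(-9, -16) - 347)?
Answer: 33124/109561 - 56*sqrt(391) ≈ -1107.0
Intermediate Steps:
u = 91/331 (u = (-102 + 11)/(16 - 347) = -91/(-331) = -91*(-1/331) = 91/331 ≈ 0.27492)
v(a, f) = 4*a**2 (v(a, f) = (2*a)**2 = 4*a**2)
v(u, -628) + r(c) = 4*(91/331)**2 - 56*sqrt(391) = 4*(8281/109561) - 56*sqrt(391) = 33124/109561 - 56*sqrt(391)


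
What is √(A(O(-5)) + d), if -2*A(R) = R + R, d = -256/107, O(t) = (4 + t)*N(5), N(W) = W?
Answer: 3*√3317/107 ≈ 1.6148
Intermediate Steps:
O(t) = 20 + 5*t (O(t) = (4 + t)*5 = 20 + 5*t)
d = -256/107 (d = -256*1/107 = -256/107 ≈ -2.3925)
A(R) = -R (A(R) = -(R + R)/2 = -R)
√(A(O(-5)) + d) = √(-(20 + 5*(-5)) - 256/107) = √(-(20 - 25) - 256/107) = √(-1*(-5) - 256/107) = √(5 - 256/107) = √(279/107) = 3*√3317/107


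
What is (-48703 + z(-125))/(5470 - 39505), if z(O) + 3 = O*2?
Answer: 48956/34035 ≈ 1.4384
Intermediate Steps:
z(O) = -3 + 2*O (z(O) = -3 + O*2 = -3 + 2*O)
(-48703 + z(-125))/(5470 - 39505) = (-48703 + (-3 + 2*(-125)))/(5470 - 39505) = (-48703 + (-3 - 250))/(-34035) = (-48703 - 253)*(-1/34035) = -48956*(-1/34035) = 48956/34035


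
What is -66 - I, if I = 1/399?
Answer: -26335/399 ≈ -66.002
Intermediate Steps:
I = 1/399 ≈ 0.0025063
-66 - I = -66 - 1*1/399 = -66 - 1/399 = -26335/399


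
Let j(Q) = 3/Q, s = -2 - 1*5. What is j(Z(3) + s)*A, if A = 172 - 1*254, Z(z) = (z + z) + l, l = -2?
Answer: 82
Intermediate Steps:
Z(z) = -2 + 2*z (Z(z) = (z + z) - 2 = 2*z - 2 = -2 + 2*z)
s = -7 (s = -2 - 5 = -7)
A = -82 (A = 172 - 254 = -82)
j(Z(3) + s)*A = (3/((-2 + 2*3) - 7))*(-82) = (3/((-2 + 6) - 7))*(-82) = (3/(4 - 7))*(-82) = (3/(-3))*(-82) = (3*(-⅓))*(-82) = -1*(-82) = 82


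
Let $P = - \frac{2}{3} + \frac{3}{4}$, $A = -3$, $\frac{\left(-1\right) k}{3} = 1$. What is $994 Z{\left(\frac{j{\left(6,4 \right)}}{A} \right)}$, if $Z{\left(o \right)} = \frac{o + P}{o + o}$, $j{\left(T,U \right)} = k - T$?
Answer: $\frac{18389}{36} \approx 510.81$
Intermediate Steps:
$k = -3$ ($k = \left(-3\right) 1 = -3$)
$j{\left(T,U \right)} = -3 - T$
$P = \frac{1}{12}$ ($P = \left(-2\right) \frac{1}{3} + 3 \cdot \frac{1}{4} = - \frac{2}{3} + \frac{3}{4} = \frac{1}{12} \approx 0.083333$)
$Z{\left(o \right)} = \frac{\frac{1}{12} + o}{2 o}$ ($Z{\left(o \right)} = \frac{o + \frac{1}{12}}{o + o} = \frac{\frac{1}{12} + o}{2 o}$)
$994 Z{\left(\frac{j{\left(6,4 \right)}}{A} \right)} = 994 \frac{1 + 12 \frac{-3 - 6}{-3}}{24 \frac{-3 - 6}{-3}} = 994 \frac{1 + 12 \left(-3 - 6\right) \left(- \frac{1}{3}\right)}{24 \left(-3 - 6\right) \left(- \frac{1}{3}\right)} = 994 \frac{1 + 12 \left(\left(-9\right) \left(- \frac{1}{3}\right)\right)}{24 \left(\left(-9\right) \left(- \frac{1}{3}\right)\right)} = 994 \frac{1 + 12 \cdot 3}{24 \cdot 3} = 994 \cdot \frac{1}{24} \cdot \frac{1}{3} \left(1 + 36\right) = 994 \cdot \frac{1}{24} \cdot \frac{1}{3} \cdot 37 = 994 \cdot \frac{37}{72} = \frac{18389}{36}$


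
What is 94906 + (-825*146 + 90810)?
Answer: 65266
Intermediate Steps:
94906 + (-825*146 + 90810) = 94906 + (-120450 + 90810) = 94906 - 29640 = 65266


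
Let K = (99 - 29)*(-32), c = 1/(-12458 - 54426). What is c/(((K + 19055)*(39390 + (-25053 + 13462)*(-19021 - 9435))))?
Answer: -1/370993012472971560 ≈ -2.6955e-18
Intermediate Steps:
c = -1/66884 (c = 1/(-66884) = -1/66884 ≈ -1.4951e-5)
K = -2240 (K = 70*(-32) = -2240)
c/(((K + 19055)*(39390 + (-25053 + 13462)*(-19021 - 9435)))) = -1/((-2240 + 19055)*(39390 + (-25053 + 13462)*(-19021 - 9435)))/66884 = -1/(16815*(39390 - 11591*(-28456)))/66884 = -1/(16815*(39390 + 329833496))/66884 = -1/(66884*(16815*329872886)) = -1/66884/5546812578090 = -1/66884*1/5546812578090 = -1/370993012472971560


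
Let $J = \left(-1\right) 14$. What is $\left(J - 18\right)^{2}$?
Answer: $1024$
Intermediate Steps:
$J = -14$
$\left(J - 18\right)^{2} = \left(-14 - 18\right)^{2} = \left(-32\right)^{2} = 1024$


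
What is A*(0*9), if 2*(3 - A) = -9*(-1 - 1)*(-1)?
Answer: 0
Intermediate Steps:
A = 12 (A = 3 - (-9)*(-1 - 1)*(-1)/2 = 3 - (-9)*(-2*(-1))/2 = 3 - (-9)*2/2 = 3 - 1/2*(-18) = 3 + 9 = 12)
A*(0*9) = 12*(0*9) = 12*0 = 0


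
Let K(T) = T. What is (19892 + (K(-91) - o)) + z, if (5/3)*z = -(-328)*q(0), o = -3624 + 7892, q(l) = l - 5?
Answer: 14549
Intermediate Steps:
q(l) = -5 + l
o = 4268
z = -984 (z = 3*(-(-328)*(-5 + 0))/5 = 3*(-(-328)*(-5))/5 = 3*(-1*1640)/5 = (⅗)*(-1640) = -984)
(19892 + (K(-91) - o)) + z = (19892 + (-91 - 1*4268)) - 984 = (19892 + (-91 - 4268)) - 984 = (19892 - 4359) - 984 = 15533 - 984 = 14549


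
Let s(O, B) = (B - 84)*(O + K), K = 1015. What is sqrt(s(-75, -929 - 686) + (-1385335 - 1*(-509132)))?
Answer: 3*I*sqrt(274807) ≈ 1572.7*I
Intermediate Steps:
s(O, B) = (-84 + B)*(1015 + O) (s(O, B) = (B - 84)*(O + 1015) = (-84 + B)*(1015 + O))
sqrt(s(-75, -929 - 686) + (-1385335 - 1*(-509132))) = sqrt((-85260 - 84*(-75) + 1015*(-929 - 686) + (-929 - 686)*(-75)) + (-1385335 - 1*(-509132))) = sqrt((-85260 + 6300 + 1015*(-1615) - 1615*(-75)) + (-1385335 + 509132)) = sqrt((-85260 + 6300 - 1639225 + 121125) - 876203) = sqrt(-1597060 - 876203) = sqrt(-2473263) = 3*I*sqrt(274807)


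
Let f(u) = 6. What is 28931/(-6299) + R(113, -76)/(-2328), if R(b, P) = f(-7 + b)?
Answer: -11231527/2444012 ≈ -4.5955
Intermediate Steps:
R(b, P) = 6
28931/(-6299) + R(113, -76)/(-2328) = 28931/(-6299) + 6/(-2328) = 28931*(-1/6299) + 6*(-1/2328) = -28931/6299 - 1/388 = -11231527/2444012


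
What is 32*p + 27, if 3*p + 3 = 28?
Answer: 881/3 ≈ 293.67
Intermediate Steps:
p = 25/3 (p = -1 + (1/3)*28 = -1 + 28/3 = 25/3 ≈ 8.3333)
32*p + 27 = 32*(25/3) + 27 = 800/3 + 27 = 881/3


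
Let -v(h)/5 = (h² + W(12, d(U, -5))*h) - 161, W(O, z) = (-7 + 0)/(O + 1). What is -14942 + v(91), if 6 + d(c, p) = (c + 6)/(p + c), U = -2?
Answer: -55297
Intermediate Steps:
d(c, p) = -6 + (6 + c)/(c + p) (d(c, p) = -6 + (c + 6)/(p + c) = -6 + (6 + c)/(c + p))
W(O, z) = -7/(1 + O)
v(h) = 805 - 5*h² + 35*h/13 (v(h) = -5*((h² + (-7/(1 + 12))*h) - 161) = -5*((h² + (-7/13)*h) - 161) = -5*((h² + (-7*1/13)*h) - 161) = -5*((h² - 7*h/13) - 161) = -5*(-161 + h² - 7*h/13) = 805 - 5*h² + 35*h/13)
-14942 + v(91) = -14942 + (805 - 5*91² + (35/13)*91) = -14942 + (805 - 5*8281 + 245) = -14942 + (805 - 41405 + 245) = -14942 - 40355 = -55297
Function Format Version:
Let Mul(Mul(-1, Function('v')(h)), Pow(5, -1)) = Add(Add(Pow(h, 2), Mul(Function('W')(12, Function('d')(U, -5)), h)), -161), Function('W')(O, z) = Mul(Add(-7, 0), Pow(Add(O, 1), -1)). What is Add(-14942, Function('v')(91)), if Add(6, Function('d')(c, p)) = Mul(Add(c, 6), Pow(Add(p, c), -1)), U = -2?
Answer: -55297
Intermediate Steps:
Function('d')(c, p) = Add(-6, Mul(Pow(Add(c, p), -1), Add(6, c))) (Function('d')(c, p) = Add(-6, Mul(Add(c, 6), Pow(Add(p, c), -1))) = Add(-6, Mul(Add(6, c), Pow(Add(c, p), -1))) = Add(-6, Mul(Pow(Add(c, p), -1), Add(6, c))))
Function('W')(O, z) = Mul(-7, Pow(Add(1, O), -1))
Function('v')(h) = Add(805, Mul(-5, Pow(h, 2)), Mul(Rational(35, 13), h)) (Function('v')(h) = Mul(-5, Add(Add(Pow(h, 2), Mul(Mul(-7, Pow(Add(1, 12), -1)), h)), -161)) = Mul(-5, Add(Add(Pow(h, 2), Mul(Mul(-7, Pow(13, -1)), h)), -161)) = Mul(-5, Add(Add(Pow(h, 2), Mul(Mul(-7, Rational(1, 13)), h)), -161)) = Mul(-5, Add(Add(Pow(h, 2), Mul(Rational(-7, 13), h)), -161)) = Mul(-5, Add(-161, Pow(h, 2), Mul(Rational(-7, 13), h))) = Add(805, Mul(-5, Pow(h, 2)), Mul(Rational(35, 13), h)))
Add(-14942, Function('v')(91)) = Add(-14942, Add(805, Mul(-5, Pow(91, 2)), Mul(Rational(35, 13), 91))) = Add(-14942, Add(805, Mul(-5, 8281), 245)) = Add(-14942, Add(805, -41405, 245)) = Add(-14942, -40355) = -55297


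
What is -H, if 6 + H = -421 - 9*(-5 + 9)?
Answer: 463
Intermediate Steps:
H = -463 (H = -6 + (-421 - 9*(-5 + 9)) = -6 + (-421 - 9*4) = -6 + (-421 - 1*36) = -6 + (-421 - 36) = -6 - 457 = -463)
-H = -1*(-463) = 463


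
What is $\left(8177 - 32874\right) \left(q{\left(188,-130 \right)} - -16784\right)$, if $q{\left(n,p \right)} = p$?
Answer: $-411303838$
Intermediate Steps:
$\left(8177 - 32874\right) \left(q{\left(188,-130 \right)} - -16784\right) = \left(8177 - 32874\right) \left(-130 - -16784\right) = - 24697 \left(-130 + \left(-4782 + 21566\right)\right) = - 24697 \left(-130 + 16784\right) = \left(-24697\right) 16654 = -411303838$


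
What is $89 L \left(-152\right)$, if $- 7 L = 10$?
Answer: $\frac{135280}{7} \approx 19326.0$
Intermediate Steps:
$L = - \frac{10}{7}$ ($L = \left(- \frac{1}{7}\right) 10 = - \frac{10}{7} \approx -1.4286$)
$89 L \left(-152\right) = 89 \left(- \frac{10}{7}\right) \left(-152\right) = \left(- \frac{890}{7}\right) \left(-152\right) = \frac{135280}{7}$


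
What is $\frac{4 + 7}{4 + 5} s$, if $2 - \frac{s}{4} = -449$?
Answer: $\frac{19844}{9} \approx 2204.9$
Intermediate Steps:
$s = 1804$ ($s = 8 - -1796 = 8 + 1796 = 1804$)
$\frac{4 + 7}{4 + 5} s = \frac{4 + 7}{4 + 5} \cdot 1804 = \frac{11}{9} \cdot 1804 = \frac{19844}{9}$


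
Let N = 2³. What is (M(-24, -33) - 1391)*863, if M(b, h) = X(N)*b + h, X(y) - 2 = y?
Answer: -1436032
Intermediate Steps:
N = 8
X(y) = 2 + y
M(b, h) = h + 10*b (M(b, h) = (2 + 8)*b + h = 10*b + h = h + 10*b)
(M(-24, -33) - 1391)*863 = ((-33 + 10*(-24)) - 1391)*863 = ((-33 - 240) - 1391)*863 = (-273 - 1391)*863 = -1664*863 = -1436032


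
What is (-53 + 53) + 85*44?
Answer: 3740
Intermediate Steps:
(-53 + 53) + 85*44 = 0 + 3740 = 3740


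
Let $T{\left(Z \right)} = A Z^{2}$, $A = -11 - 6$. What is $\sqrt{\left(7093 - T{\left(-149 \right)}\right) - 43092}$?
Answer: $\sqrt{341418} \approx 584.31$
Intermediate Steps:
$A = -17$
$T{\left(Z \right)} = - 17 Z^{2}$
$\sqrt{\left(7093 - T{\left(-149 \right)}\right) - 43092} = \sqrt{\left(7093 - - 17 \left(-149\right)^{2}\right) - 43092} = \sqrt{\left(7093 - \left(-17\right) 22201\right) - 43092} = \sqrt{\left(7093 - -377417\right) - 43092} = \sqrt{\left(7093 + 377417\right) - 43092} = \sqrt{384510 - 43092} = \sqrt{341418}$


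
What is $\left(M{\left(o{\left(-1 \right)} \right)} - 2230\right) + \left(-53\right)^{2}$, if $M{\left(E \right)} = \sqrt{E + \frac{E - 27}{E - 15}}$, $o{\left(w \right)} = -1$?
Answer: $579 + \frac{\sqrt{3}}{2} \approx 579.87$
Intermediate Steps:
$M{\left(E \right)} = \sqrt{E + \frac{-27 + E}{-15 + E}}$
$\left(M{\left(o{\left(-1 \right)} \right)} - 2230\right) + \left(-53\right)^{2} = \left(\sqrt{\frac{-27 - 1 - \left(-15 - 1\right)}{-15 - 1}} - 2230\right) + \left(-53\right)^{2} = \left(\sqrt{\frac{-27 - 1 - -16}{-16}} - 2230\right) + 2809 = \left(\sqrt{- \frac{-27 - 1 + 16}{16}} - 2230\right) + 2809 = \left(\sqrt{\left(- \frac{1}{16}\right) \left(-12\right)} - 2230\right) + 2809 = \left(\sqrt{\frac{3}{4}} - 2230\right) + 2809 = \left(\frac{\sqrt{3}}{2} - 2230\right) + 2809 = \left(-2230 + \frac{\sqrt{3}}{2}\right) + 2809 = 579 + \frac{\sqrt{3}}{2}$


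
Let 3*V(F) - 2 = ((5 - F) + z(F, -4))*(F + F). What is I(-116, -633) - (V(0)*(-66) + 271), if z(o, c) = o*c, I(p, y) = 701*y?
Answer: -443960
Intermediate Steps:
z(o, c) = c*o
V(F) = ⅔ + 2*F*(5 - 5*F)/3 (V(F) = ⅔ + (((5 - F) - 4*F)*(F + F))/3 = ⅔ + ((5 - 5*F)*(2*F))/3 = ⅔ + (2*F*(5 - 5*F))/3 = ⅔ + 2*F*(5 - 5*F)/3)
I(-116, -633) - (V(0)*(-66) + 271) = 701*(-633) - ((⅔ - 10/3*0² + (10/3)*0)*(-66) + 271) = -443733 - ((⅔ - 10/3*0 + 0)*(-66) + 271) = -443733 - ((⅔ + 0 + 0)*(-66) + 271) = -443733 - ((⅔)*(-66) + 271) = -443733 - (-44 + 271) = -443733 - 1*227 = -443733 - 227 = -443960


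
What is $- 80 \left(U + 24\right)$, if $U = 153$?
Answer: $-14160$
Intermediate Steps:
$- 80 \left(U + 24\right) = - 80 \left(153 + 24\right) = \left(-80\right) 177 = -14160$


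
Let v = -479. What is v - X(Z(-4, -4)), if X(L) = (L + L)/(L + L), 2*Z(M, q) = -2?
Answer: -480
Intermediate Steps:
Z(M, q) = -1 (Z(M, q) = (1/2)*(-2) = -1)
X(L) = 1 (X(L) = (2*L)/((2*L)) = (2*L)*(1/(2*L)) = 1)
v - X(Z(-4, -4)) = -479 - 1*1 = -479 - 1 = -480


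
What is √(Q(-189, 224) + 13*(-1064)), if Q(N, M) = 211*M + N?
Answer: √33243 ≈ 182.33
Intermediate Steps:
Q(N, M) = N + 211*M
√(Q(-189, 224) + 13*(-1064)) = √((-189 + 211*224) + 13*(-1064)) = √((-189 + 47264) - 13832) = √(47075 - 13832) = √33243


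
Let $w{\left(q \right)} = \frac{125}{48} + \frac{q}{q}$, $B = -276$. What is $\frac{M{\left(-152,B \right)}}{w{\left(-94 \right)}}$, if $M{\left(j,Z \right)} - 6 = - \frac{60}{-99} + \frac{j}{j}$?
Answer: $\frac{4016}{1903} \approx 2.1104$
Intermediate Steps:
$M{\left(j,Z \right)} = \frac{251}{33}$ ($M{\left(j,Z \right)} = 6 + \left(- \frac{60}{-99} + \frac{j}{j}\right) = 6 + \left(\left(-60\right) \left(- \frac{1}{99}\right) + 1\right) = 6 + \left(\frac{20}{33} + 1\right) = 6 + \frac{53}{33} = \frac{251}{33}$)
$w{\left(q \right)} = \frac{173}{48}$ ($w{\left(q \right)} = 125 \cdot \frac{1}{48} + 1 = \frac{125}{48} + 1 = \frac{173}{48}$)
$\frac{M{\left(-152,B \right)}}{w{\left(-94 \right)}} = \frac{251}{33 \cdot \frac{173}{48}} = \frac{251}{33} \cdot \frac{48}{173} = \frac{4016}{1903}$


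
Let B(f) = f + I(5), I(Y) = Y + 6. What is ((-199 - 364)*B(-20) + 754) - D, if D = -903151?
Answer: 908972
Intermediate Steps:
I(Y) = 6 + Y
B(f) = 11 + f (B(f) = f + (6 + 5) = f + 11 = 11 + f)
((-199 - 364)*B(-20) + 754) - D = ((-199 - 364)*(11 - 20) + 754) - 1*(-903151) = (-563*(-9) + 754) + 903151 = (5067 + 754) + 903151 = 5821 + 903151 = 908972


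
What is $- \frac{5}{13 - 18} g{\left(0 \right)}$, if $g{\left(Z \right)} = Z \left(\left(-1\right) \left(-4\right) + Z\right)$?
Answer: $0$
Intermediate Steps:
$g{\left(Z \right)} = Z \left(4 + Z\right)$
$- \frac{5}{13 - 18} g{\left(0 \right)} = - \frac{5}{13 - 18} \cdot 0 \left(4 + 0\right) = - \frac{5}{-5} \cdot 0 \cdot 4 = \left(-5\right) \left(- \frac{1}{5}\right) 0 = 1 \cdot 0 = 0$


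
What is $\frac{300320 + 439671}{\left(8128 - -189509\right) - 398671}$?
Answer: $- \frac{739991}{201034} \approx -3.6809$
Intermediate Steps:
$\frac{300320 + 439671}{\left(8128 - -189509\right) - 398671} = \frac{739991}{\left(8128 + 189509\right) - 398671} = \frac{739991}{197637 - 398671} = \frac{739991}{-201034} = 739991 \left(- \frac{1}{201034}\right) = - \frac{739991}{201034}$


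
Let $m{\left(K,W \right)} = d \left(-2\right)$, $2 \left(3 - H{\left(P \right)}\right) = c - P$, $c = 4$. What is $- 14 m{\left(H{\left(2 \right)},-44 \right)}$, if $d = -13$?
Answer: $-364$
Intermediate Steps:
$H{\left(P \right)} = 1 + \frac{P}{2}$ ($H{\left(P \right)} = 3 - \frac{4 - P}{2} = 3 + \left(-2 + \frac{P}{2}\right) = 1 + \frac{P}{2}$)
$m{\left(K,W \right)} = 26$ ($m{\left(K,W \right)} = \left(-13\right) \left(-2\right) = 26$)
$- 14 m{\left(H{\left(2 \right)},-44 \right)} = \left(-14\right) 26 = -364$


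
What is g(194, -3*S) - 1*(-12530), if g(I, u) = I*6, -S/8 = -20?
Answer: 13694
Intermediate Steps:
S = 160 (S = -8*(-20) = 160)
g(I, u) = 6*I
g(194, -3*S) - 1*(-12530) = 6*194 - 1*(-12530) = 1164 + 12530 = 13694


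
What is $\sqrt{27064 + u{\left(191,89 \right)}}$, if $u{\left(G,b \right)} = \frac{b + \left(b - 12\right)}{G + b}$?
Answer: $\frac{\sqrt{132616505}}{70} \approx 164.51$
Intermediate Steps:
$u{\left(G,b \right)} = \frac{-12 + 2 b}{G + b}$ ($u{\left(G,b \right)} = \frac{b + \left(-12 + b\right)}{G + b} = \frac{-12 + 2 b}{G + b}$)
$\sqrt{27064 + u{\left(191,89 \right)}} = \sqrt{27064 + \frac{2 \left(-6 + 89\right)}{191 + 89}} = \sqrt{27064 + 2 \cdot \frac{1}{280} \cdot 83} = \sqrt{27064 + \frac{83}{140}} = \sqrt{\frac{3789043}{140}} = \frac{\sqrt{132616505}}{70}$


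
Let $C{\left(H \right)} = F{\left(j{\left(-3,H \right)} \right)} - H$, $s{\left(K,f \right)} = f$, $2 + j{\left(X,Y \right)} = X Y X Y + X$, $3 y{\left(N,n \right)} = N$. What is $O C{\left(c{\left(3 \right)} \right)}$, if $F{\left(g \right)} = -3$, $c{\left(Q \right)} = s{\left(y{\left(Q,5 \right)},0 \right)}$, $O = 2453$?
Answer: $-7359$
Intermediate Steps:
$y{\left(N,n \right)} = \frac{N}{3}$
$j{\left(X,Y \right)} = -2 + X + X^{2} Y^{2}$ ($j{\left(X,Y \right)} = -2 + \left(X Y X Y + X\right) = -2 + \left(Y X^{2} Y + X\right) = -2 + \left(X^{2} Y^{2} + X\right) = -2 + \left(X + X^{2} Y^{2}\right) = -2 + X + X^{2} Y^{2}$)
$c{\left(Q \right)} = 0$
$C{\left(H \right)} = -3 - H$
$O C{\left(c{\left(3 \right)} \right)} = 2453 \left(-3 - 0\right) = 2453 \left(-3 + 0\right) = 2453 \left(-3\right) = -7359$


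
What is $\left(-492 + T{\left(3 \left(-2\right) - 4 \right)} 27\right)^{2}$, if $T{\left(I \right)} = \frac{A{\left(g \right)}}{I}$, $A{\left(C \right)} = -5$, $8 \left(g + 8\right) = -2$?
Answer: $\frac{915849}{4} \approx 2.2896 \cdot 10^{5}$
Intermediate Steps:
$g = - \frac{33}{4}$ ($g = -8 + \frac{1}{8} \left(-2\right) = -8 - \frac{1}{4} = - \frac{33}{4} \approx -8.25$)
$T{\left(I \right)} = - \frac{5}{I}$
$\left(-492 + T{\left(3 \left(-2\right) - 4 \right)} 27\right)^{2} = \left(-492 + - \frac{5}{3 \left(-2\right) - 4} \cdot 27\right)^{2} = \left(-492 + - \frac{5}{-6 - 4} \cdot 27\right)^{2} = \left(-492 + - \frac{5}{-10} \cdot 27\right)^{2} = \left(-492 + \left(-5\right) \left(- \frac{1}{10}\right) 27\right)^{2} = \left(-492 + \frac{1}{2} \cdot 27\right)^{2} = \left(-492 + \frac{27}{2}\right)^{2} = \left(- \frac{957}{2}\right)^{2} = \frac{915849}{4}$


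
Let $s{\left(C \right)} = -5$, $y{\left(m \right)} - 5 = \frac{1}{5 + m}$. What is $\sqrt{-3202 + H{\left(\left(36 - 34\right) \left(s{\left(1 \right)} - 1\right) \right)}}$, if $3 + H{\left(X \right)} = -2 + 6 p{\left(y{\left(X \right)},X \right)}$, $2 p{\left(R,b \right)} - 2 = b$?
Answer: $i \sqrt{3237} \approx 56.895 i$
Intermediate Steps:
$y{\left(m \right)} = 5 + \frac{1}{5 + m}$
$p{\left(R,b \right)} = 1 + \frac{b}{2}$
$H{\left(X \right)} = 1 + 3 X$ ($H{\left(X \right)} = -3 + \left(-2 + 6 \left(1 + \frac{X}{2}\right)\right) = -3 + \left(-2 + \left(6 + 3 X\right)\right) = -3 + \left(4 + 3 X\right) = 1 + 3 X$)
$\sqrt{-3202 + H{\left(\left(36 - 34\right) \left(s{\left(1 \right)} - 1\right) \right)}} = \sqrt{-3202 + \left(1 + 3 \left(36 - 34\right) \left(-5 - 1\right)\right)} = \sqrt{-3202 + \left(1 + 3 \cdot 2 \left(-6\right)\right)} = \sqrt{-3202 + \left(1 + 3 \left(-12\right)\right)} = \sqrt{-3202 + \left(1 - 36\right)} = \sqrt{-3202 - 35} = \sqrt{-3237} = i \sqrt{3237}$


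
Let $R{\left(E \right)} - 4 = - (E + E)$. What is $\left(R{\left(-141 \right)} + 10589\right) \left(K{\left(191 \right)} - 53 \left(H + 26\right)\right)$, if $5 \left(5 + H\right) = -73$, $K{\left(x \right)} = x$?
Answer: $-1611675$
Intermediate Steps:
$H = - \frac{98}{5}$ ($H = -5 + \frac{1}{5} \left(-73\right) = -5 - \frac{73}{5} = - \frac{98}{5} \approx -19.6$)
$R{\left(E \right)} = 4 - 2 E$ ($R{\left(E \right)} = 4 - \left(E + E\right) = 4 - 2 E$)
$\left(R{\left(-141 \right)} + 10589\right) \left(K{\left(191 \right)} - 53 \left(H + 26\right)\right) = \left(\left(4 - -282\right) + 10589\right) \left(191 - 53 \left(- \frac{98}{5} + 26\right)\right) = \left(\left(4 + 282\right) + 10589\right) \left(191 - \frac{1696}{5}\right) = \left(286 + 10589\right) \left(191 - \frac{1696}{5}\right) = 10875 \left(- \frac{741}{5}\right) = -1611675$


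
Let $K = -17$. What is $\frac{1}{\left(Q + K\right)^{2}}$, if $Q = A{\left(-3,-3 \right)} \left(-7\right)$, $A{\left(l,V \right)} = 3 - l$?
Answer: $\frac{1}{3481} \approx 0.00028727$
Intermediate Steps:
$Q = -42$ ($Q = \left(3 - -3\right) \left(-7\right) = \left(3 + 3\right) \left(-7\right) = 6 \left(-7\right) = -42$)
$\frac{1}{\left(Q + K\right)^{2}} = \frac{1}{\left(-42 - 17\right)^{2}} = \frac{1}{\left(-59\right)^{2}} = \frac{1}{3481}$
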